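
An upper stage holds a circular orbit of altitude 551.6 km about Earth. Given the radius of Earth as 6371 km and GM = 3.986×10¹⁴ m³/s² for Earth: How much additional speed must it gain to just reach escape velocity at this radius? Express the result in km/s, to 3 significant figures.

Δv ≈ 3.14 km/s

r = 6371 + 551.6 = 6922.6 km = 6.9226×10⁶ m.
Circular speed v_c = √(μ/r) = 7588 m/s.
Escape speed v_esc = √(2μ/r) = √2 × v_c = 10730 m/s.
Δv = v_esc − v_c = 3143 m/s = 3.143 km/s.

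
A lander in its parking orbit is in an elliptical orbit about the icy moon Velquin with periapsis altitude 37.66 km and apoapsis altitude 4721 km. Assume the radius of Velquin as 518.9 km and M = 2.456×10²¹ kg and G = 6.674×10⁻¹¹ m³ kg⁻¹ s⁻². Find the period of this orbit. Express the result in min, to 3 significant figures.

T ≈ 1280 min

μ = GM = 6.674×10⁻¹¹ × 2.456×10²¹ = 1.639×10¹¹ m³/s².
r_p = 518.9 + 37.66 = 556.56 km = 5.5656×10⁵ m.
r_a = 518.9 + 4721 = 5239.9 km = 5.2399×10⁶ m.
Semi-major axis a = (r_p + r_a)/2 = (556.56 + 5239.9)/2 = 2898.2 km = 2.898×10⁶ m.
By Kepler's third law T = 2π√(a³/μ) = 2π × 1.219×10⁴ = 7.657×10⁴ s.
= 1276 min.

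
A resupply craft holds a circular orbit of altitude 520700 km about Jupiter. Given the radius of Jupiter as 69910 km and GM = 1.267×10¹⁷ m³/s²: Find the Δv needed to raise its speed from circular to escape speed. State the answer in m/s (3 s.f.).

r = 69910 + 520700 = 590610 km = 5.9061×10⁸ m.
Circular speed v_c = √(μ/r) = 14650 m/s.
Escape speed v_esc = √(2μ/r) = √2 × v_c = 20710 m/s.
Δv = v_esc − v_c = 6067 m/s.

Δv ≈ 6070 m/s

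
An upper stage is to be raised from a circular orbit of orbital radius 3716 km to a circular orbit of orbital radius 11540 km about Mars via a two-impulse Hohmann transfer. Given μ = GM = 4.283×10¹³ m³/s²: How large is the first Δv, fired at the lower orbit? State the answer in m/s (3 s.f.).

r₁ = 3716 km = 3.716×10⁶ m.
r₂ = 11540 km = 1.154×10⁷ m.
Transfer ellipse a_t = (r₁ + r₂)/2 = 7.628×10⁶ m.
At r₁: circular v_c1 = √(μ/r₁) = 3395 m/s; transfer-periapsis v_p = √[μ(2/r₁ − 1/a_t)] = 4176 m/s.
Δv₁ = v_p − v_c1 = 780.8 m/s.

Δv ≈ 781 m/s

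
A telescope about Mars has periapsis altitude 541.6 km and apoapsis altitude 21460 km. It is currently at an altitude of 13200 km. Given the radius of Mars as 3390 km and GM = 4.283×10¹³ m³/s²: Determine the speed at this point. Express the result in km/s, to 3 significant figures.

r_p = 3390 + 541.6 = 3931.6 km = 3.9316×10⁶ m.
r_a = 3390 + 21460 = 24850 km = 2.4850×10⁷ m.
r = 3390 + 13200 = 16590 km = 1.659×10⁷ m.
Semi-major axis a = (r_p + r_a)/2 = 14391 km = 1.439×10⁷ m.
Vis-viva: v² = μ(2/r − 1/a) = 4.283×10¹³ × (1.206×10⁻⁷ − 6.949×10⁻⁸) = 2.187×10⁶ m²/s².
v = 1479 m/s = 1.479 km/s.

v ≈ 1.48 km/s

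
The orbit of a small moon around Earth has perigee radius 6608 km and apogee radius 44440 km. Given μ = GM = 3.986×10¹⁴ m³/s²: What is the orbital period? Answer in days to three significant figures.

Semi-major axis a = (r_p + r_a)/2 = (6608.0 + 44440)/2 = 25524 km = 2.552×10⁷ m.
By Kepler's third law T = 2π√(a³/μ) = 2π × 6.459×10³ = 4.058×10⁴ s.
= 0.4697 days.

T ≈ 0.47 days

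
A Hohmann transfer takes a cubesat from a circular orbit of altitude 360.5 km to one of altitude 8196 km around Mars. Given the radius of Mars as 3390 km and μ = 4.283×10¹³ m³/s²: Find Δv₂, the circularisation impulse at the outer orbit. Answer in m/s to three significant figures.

Δv ≈ 578 m/s

r₁ = 3390 + 360.5 = 3750.5 km = 3.7505×10⁶ m.
r₂ = 3390 + 8196 = 11586 km = 1.1586×10⁷ m.
Transfer ellipse a_t = (r₁ + r₂)/2 = 7.668×10⁶ m.
At r₁: circular v_c1 = √(μ/r₁) = 3379 m/s; transfer-periapsis v_p = √[μ(2/r₁ − 1/a_t)] = 4154 m/s.
At r₂: circular v_c2 = √(μ/r₂) = 1923 m/s; transfer-apoapsis v_a = √[μ(2/r₂ − 1/a_t)] = 1345 m/s.
Δv₂ = v_c2 − v_a = 578.0 m/s.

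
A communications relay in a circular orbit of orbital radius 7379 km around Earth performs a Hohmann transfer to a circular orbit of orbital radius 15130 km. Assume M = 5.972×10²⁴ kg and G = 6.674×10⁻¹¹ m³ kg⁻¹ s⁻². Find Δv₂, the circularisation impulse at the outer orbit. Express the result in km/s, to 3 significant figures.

μ = GM = 6.674×10⁻¹¹ × 5.972×10²⁴ = 3.986×10¹⁴ m³/s².
r₁ = 7379 km = 7.379×10⁶ m.
r₂ = 15130 km = 1.513×10⁷ m.
Transfer ellipse a_t = (r₁ + r₂)/2 = 1.125×10⁷ m.
At r₁: circular v_c1 = √(μ/r₁) = 7349 m/s; transfer-perigee v_p = √[μ(2/r₁ − 1/a_t)] = 8521 m/s.
At r₂: circular v_c2 = √(μ/r₂) = 5133 m/s; transfer-apogee v_a = √[μ(2/r₂ − 1/a_t)] = 4156 m/s.
Δv₂ = v_c2 − v_a = 976.6 m/s.
= 0.9766 km/s.

Δv ≈ 0.977 km/s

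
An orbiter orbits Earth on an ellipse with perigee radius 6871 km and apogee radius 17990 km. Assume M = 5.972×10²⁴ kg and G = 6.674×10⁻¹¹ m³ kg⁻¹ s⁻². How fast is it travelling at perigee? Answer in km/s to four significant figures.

v ≈ 9.163 km/s

μ = GM = 6.674×10⁻¹¹ × 5.972×10²⁴ = 3.986×10¹⁴ m³/s².
Semi-major axis a = (r_p + r_a)/2 = 12430 km = 1.243×10⁷ m.
Vis-viva: v² = μ(2/r − 1/a) = 3.986×10¹⁴ × (2.911×10⁻⁷ − 8.045×10⁻⁸) = 8.395×10⁷ m²/s².
v = 9163 m/s = 9.163 km/s.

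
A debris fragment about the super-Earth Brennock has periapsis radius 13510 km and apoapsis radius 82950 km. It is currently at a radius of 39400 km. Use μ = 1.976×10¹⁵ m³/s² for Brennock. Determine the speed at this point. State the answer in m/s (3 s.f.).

Semi-major axis a = (r_p + r_a)/2 = 48230 km = 4.823×10⁷ m.
Vis-viva: v² = μ(2/r − 1/a) = 1.976×10¹⁵ × (5.076×10⁻⁸ − 2.073×10⁻⁸) = 5.933×10⁷ m²/s².
v = 7703 m/s.

v ≈ 7700 m/s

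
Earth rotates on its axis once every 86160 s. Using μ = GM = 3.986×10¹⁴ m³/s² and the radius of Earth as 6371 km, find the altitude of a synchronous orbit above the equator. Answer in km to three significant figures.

h_sync ≈ 35800 km

A synchronous orbit has period T, so by Kepler's third law a = (μT²/4π²)^(1/3).
μT²/4π² = 3.986×10¹⁴ × (8.616×10⁴)² / 39.48 = 7.495×10²² m³.
a = 4.216×10⁷ m = 42163 km.
Altitude h = a − R = 42163 − 6371 = 35792 km.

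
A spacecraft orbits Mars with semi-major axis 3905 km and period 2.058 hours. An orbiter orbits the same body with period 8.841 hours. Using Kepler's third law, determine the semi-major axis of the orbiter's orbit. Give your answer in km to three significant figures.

Kepler's third law: a³ ∝ T², so a₂ = a₁ (T₂/T₁)^(2/3).
T₂/T₁ = 4.296, (T₂/T₁)^(2/3) = 2.643.
a₂ = 3905 × 2.643 = 10320 km.

a₂ ≈ 10300 km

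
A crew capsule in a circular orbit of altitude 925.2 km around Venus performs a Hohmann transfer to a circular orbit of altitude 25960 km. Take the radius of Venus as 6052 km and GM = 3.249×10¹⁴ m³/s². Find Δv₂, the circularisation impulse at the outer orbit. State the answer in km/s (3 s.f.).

Δv ≈ 1.28 km/s

r₁ = 6052 + 925.2 = 6977.2 km = 6.9772×10⁶ m.
r₂ = 6052 + 25960 = 32012 km = 3.2012×10⁷ m.
Transfer ellipse a_t = (r₁ + r₂)/2 = 1.949×10⁷ m.
At r₁: circular v_c1 = √(μ/r₁) = 6824 m/s; transfer-periapsis v_p = √[μ(2/r₁ − 1/a_t)] = 8744 m/s.
At r₂: circular v_c2 = √(μ/r₂) = 3186 m/s; transfer-apoapsis v_a = √[μ(2/r₂ − 1/a_t)] = 1906 m/s.
Δv₂ = v_c2 − v_a = 1280 m/s.
= 1.280 km/s.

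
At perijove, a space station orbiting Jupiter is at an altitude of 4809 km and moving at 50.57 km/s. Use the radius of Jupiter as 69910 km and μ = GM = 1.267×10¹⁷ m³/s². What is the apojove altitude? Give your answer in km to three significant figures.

apojove altitude ≈ 1.59×10⁵ km

r_p = 69910 + 4809 = 74719 km = 7.472×10⁷ m.
Specific energy ε = v²/2 − μ/r = -4.170×10⁸ J/kg, so a = −μ/(2ε) = 1.519×10⁸ m.
The apsides satisfy r_p + r_a = 2a, so the apojove radius is 2a − r_p = 2.291×10⁸ m = 2.2910×10⁵ km.
Apojove altitude = 2.2910×10⁵ − 69910 = 1.5919×10⁵ km.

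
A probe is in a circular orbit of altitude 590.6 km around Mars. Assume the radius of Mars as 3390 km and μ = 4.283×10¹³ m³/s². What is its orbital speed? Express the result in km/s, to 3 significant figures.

v ≈ 3.28 km/s

r = 3390 + 590.6 = 3980.6 km = 3.9806×10⁶ m.
For a circular orbit v = √(μ/r) = √(4.283×10¹³ / 3.981×10⁶) = √(1.076×10⁷) = 3280 m/s.
That is 3.280 km/s.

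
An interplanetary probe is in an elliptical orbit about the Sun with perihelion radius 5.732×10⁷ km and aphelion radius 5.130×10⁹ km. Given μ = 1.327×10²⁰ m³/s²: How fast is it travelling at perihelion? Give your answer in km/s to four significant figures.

Semi-major axis a = (r_p + r_a)/2 = 2.5937×10⁹ km = 2.594×10¹² m.
Vis-viva: v² = μ(2/r − 1/a) = 1.327×10²⁰ × (3.489×10⁻¹¹ − 3.856×10⁻¹³) = 4.579×10⁹ m²/s².
v = 67670 m/s = 67.67 km/s.

v ≈ 67.67 km/s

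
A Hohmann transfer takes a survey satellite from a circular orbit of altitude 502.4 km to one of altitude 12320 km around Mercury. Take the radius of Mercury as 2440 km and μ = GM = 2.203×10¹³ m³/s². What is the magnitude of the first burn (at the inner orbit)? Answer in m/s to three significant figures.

r₁ = 2440 + 502.4 = 2942.4 km = 2.9424×10⁶ m.
r₂ = 2440 + 12320 = 14760 km = 1.4760×10⁷ m.
Transfer ellipse a_t = (r₁ + r₂)/2 = 8.851×10⁶ m.
At r₁: circular v_c1 = √(μ/r₁) = 2736 m/s; transfer-periherm v_p = √[μ(2/r₁ − 1/a_t)] = 3533 m/s.
Δv₁ = v_p − v_c1 = 797.2 m/s.

Δv ≈ 797 m/s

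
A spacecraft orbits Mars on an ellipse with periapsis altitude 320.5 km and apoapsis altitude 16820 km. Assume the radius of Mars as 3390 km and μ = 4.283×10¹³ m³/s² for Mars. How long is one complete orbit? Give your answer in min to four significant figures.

r_p = 3390 + 320.5 = 3710.5 km = 3.7105×10⁶ m.
r_a = 3390 + 16820 = 20210 km = 2.0210×10⁷ m.
Semi-major axis a = (r_p + r_a)/2 = (3710.5 + 20210)/2 = 11960 km = 1.196×10⁷ m.
By Kepler's third law T = 2π√(a³/μ) = 2π × 6.320×10³ = 3.971×10⁴ s.
= 661.9 min.

T ≈ 661.9 min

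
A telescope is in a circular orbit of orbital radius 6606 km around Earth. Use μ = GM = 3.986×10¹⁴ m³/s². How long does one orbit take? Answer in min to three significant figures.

T ≈ 89.1 min

r = 6606 km = 6.606×10⁶ m.
Kepler's third law: T = 2π√(r³/μ) = 2π√((6.606×10⁶)³ / 3.986×10¹⁴).
r³/μ = 7.232×10⁵ s², so T = 2π × 8.504×10² = 5.343×10³ s.
Converting: 5.343×10³ s ÷ 60.00 = 89.06 min.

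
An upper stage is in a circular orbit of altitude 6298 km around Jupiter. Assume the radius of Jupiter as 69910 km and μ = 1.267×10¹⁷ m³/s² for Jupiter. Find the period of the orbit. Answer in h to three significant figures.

T ≈ 3.26 h

r = 69910 + 6298 = 76208 km = 7.6208×10⁷ m.
Kepler's third law: T = 2π√(r³/μ) = 2π√((7.621×10⁷)³ / 1.267×10¹⁷).
r³/μ = 3.493×10⁶ s², so T = 2π × 1.869×10³ = 1.174×10⁴ s.
Converting: 1.174×10⁴ s ÷ 3600 = 3.262 h.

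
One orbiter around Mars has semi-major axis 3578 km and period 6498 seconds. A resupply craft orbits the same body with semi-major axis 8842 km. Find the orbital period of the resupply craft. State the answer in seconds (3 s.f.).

T₂ ≈ 25200 seconds

Kepler's third law: T² ∝ a³, so T₂ = T₁ (a₂/a₁)^(3/2).
a₂/a₁ = 2.471, (a₂/a₁)^(3/2) = 3.885.
T₂ = 6498 × 3.885 = 25240 seconds.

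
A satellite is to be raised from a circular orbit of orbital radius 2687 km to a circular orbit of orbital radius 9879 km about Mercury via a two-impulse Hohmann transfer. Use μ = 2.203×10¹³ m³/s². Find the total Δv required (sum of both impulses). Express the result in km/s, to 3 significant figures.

Δv_total ≈ 1.24 km/s

r₁ = 2687 km = 2.687×10⁶ m.
r₂ = 9879 km = 9.879×10⁶ m.
Transfer ellipse a_t = (r₁ + r₂)/2 = 6.283×10⁶ m.
At r₁: circular v_c1 = √(μ/r₁) = 2863 m/s; transfer-periherm v_p = √[μ(2/r₁ − 1/a_t)] = 3590 m/s.
Δv₁ = v_p − v_c1 = 727.1 m/s.
At r₂: circular v_c2 = √(μ/r₂) = 1493 m/s; transfer-apoherm v_a = √[μ(2/r₂ − 1/a_t)] = 976.6 m/s.
Δv₂ = v_c2 − v_a = 516.7 m/s.
Total Δv = Δv₁ + Δv₂ = 1244 m/s = 1.244 km/s.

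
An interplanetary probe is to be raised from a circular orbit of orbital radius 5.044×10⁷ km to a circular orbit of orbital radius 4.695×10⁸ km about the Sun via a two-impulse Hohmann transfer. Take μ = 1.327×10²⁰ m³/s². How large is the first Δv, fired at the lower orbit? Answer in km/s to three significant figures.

r₁ = 5.044×10⁷ km = 5.044×10¹⁰ m.
r₂ = 4.695×10⁸ km = 4.695×10¹¹ m.
Transfer ellipse a_t = (r₁ + r₂)/2 = 2.600×10¹¹ m.
At r₁: circular v_c1 = √(μ/r₁) = 51290 m/s; transfer-perihelion v_p = √[μ(2/r₁ − 1/a_t)] = 68930 m/s.
Δv₁ = v_p − v_c1 = 17640 m/s.
= 17.64 km/s.

Δv ≈ 17.6 km/s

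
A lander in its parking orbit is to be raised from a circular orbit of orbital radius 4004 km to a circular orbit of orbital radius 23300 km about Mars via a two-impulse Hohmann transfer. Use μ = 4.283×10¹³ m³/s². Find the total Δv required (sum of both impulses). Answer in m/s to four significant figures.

r₁ = 4004 km = 4.004×10⁶ m.
r₂ = 23300 km = 2.330×10⁷ m.
Transfer ellipse a_t = (r₁ + r₂)/2 = 1.365×10⁷ m.
At r₁: circular v_c1 = √(μ/r₁) = 3271 m/s; transfer-periapsis v_p = √[μ(2/r₁ − 1/a_t)] = 4273 m/s.
Δv₁ = v_p − v_c1 = 1002 m/s.
At r₂: circular v_c2 = √(μ/r₂) = 1356 m/s; transfer-apoapsis v_a = √[μ(2/r₂ − 1/a_t)] = 734.3 m/s.
Δv₂ = v_c2 − v_a = 621.5 m/s.
Total Δv = Δv₁ + Δv₂ = 1624 m/s.

Δv_total ≈ 1624 m/s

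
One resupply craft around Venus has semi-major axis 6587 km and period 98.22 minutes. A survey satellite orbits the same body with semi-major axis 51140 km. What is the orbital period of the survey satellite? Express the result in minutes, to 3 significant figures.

Kepler's third law: T² ∝ a³, so T₂ = T₁ (a₂/a₁)^(3/2).
a₂/a₁ = 7.764, (a₂/a₁)^(3/2) = 21.63.
T₂ = 98.22 × 21.63 = 2125 minutes.

T₂ ≈ 2120 minutes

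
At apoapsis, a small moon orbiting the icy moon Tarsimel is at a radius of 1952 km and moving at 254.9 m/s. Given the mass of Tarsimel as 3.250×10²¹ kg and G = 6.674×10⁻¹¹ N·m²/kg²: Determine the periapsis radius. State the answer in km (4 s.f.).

μ = GM = 6.674×10⁻¹¹ × 3.250×10²¹ = 2.169×10¹¹ m³/s².
r_a = 1.952×10⁶ m.
Specific energy ε = v²/2 − μ/r = -7.863×10⁴ J/kg, so a = −μ/(2ε) = 1.379×10⁶ m.
The apsides satisfy r_p + r_a = 2a, so the periapsis radius is 2a − r_a = 8.065×10⁵ m = 806.47 km.

periapsis radius ≈ 806.5 km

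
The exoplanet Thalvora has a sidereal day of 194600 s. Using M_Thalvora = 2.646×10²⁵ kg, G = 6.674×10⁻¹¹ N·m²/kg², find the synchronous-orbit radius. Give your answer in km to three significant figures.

μ = GM = 6.674×10⁻¹¹ × 2.646×10²⁵ = 1.766×10¹⁵ m³/s².
A synchronous orbit has period T, so by Kepler's third law a = (μT²/4π²)^(1/3).
μT²/4π² = 1.766×10¹⁵ × (1.946×10⁵)² / 39.48 = 1.694×10²⁴ m³.
a = 1.192×10⁸ m = 1.1921×10⁵ km.

r_sync ≈ 1.19×10⁵ km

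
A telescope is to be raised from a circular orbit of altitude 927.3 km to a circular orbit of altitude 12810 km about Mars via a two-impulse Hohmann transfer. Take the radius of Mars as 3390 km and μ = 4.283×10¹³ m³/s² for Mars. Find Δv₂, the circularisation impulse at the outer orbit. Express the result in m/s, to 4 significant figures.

r₁ = 3390 + 927.3 = 4317.3 km = 4.3173×10⁶ m.
r₂ = 3390 + 12810 = 16200 km = 1.6200×10⁷ m.
Transfer ellipse a_t = (r₁ + r₂)/2 = 1.026×10⁷ m.
At r₁: circular v_c1 = √(μ/r₁) = 3150 m/s; transfer-periapsis v_p = √[μ(2/r₁ − 1/a_t)] = 3958 m/s.
At r₂: circular v_c2 = √(μ/r₂) = 1626 m/s; transfer-apoapsis v_a = √[μ(2/r₂ − 1/a_t)] = 1055 m/s.
Δv₂ = v_c2 − v_a = 571.2 m/s.

Δv ≈ 571.2 m/s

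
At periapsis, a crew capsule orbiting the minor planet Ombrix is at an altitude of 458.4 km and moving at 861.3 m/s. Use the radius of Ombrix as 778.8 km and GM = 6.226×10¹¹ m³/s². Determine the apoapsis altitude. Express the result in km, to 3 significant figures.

r_p = 778.8 + 458.4 = 1237.2 km = 1.237×10⁶ m.
Specific energy ε = v²/2 − μ/r = -1.323×10⁵ J/kg, so a = −μ/(2ε) = 2.353×10⁶ m.
The apsides satisfy r_p + r_a = 2a, so the apoapsis radius is 2a − r_p = 3.468×10⁶ m = 3468.3 km.
Apoapsis altitude = 3468.3 − 778.8 = 2689.5 km.

apoapsis altitude ≈ 2690 km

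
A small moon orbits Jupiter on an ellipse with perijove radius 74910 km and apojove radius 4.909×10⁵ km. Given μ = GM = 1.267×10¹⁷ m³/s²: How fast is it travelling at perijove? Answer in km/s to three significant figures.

Semi-major axis a = (r_p + r_a)/2 = 2.8290×10⁵ km = 2.829×10⁸ m.
Vis-viva: v² = μ(2/r − 1/a) = 1.267×10¹⁷ × (2.670×10⁻⁸ − 3.535×10⁻⁹) = 2.935×10⁹ m²/s².
v = 54170 m/s = 54.17 km/s.

v ≈ 54.2 km/s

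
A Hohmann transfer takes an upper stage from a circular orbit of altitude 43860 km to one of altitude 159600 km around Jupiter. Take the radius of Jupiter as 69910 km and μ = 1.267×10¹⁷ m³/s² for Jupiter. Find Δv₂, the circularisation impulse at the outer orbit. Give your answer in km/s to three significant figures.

r₁ = 69910 + 43860 = 113770 km = 1.1377×10⁸ m.
r₂ = 69910 + 159600 = 229510 km = 2.2951×10⁸ m.
Transfer ellipse a_t = (r₁ + r₂)/2 = 1.716×10⁸ m.
At r₁: circular v_c1 = √(μ/r₁) = 33370 m/s; transfer-perijove v_p = √[μ(2/r₁ − 1/a_t)] = 38590 m/s.
At r₂: circular v_c2 = √(μ/r₂) = 23500 m/s; transfer-apojove v_a = √[μ(2/r₂ − 1/a_t)] = 19130 m/s.
Δv₂ = v_c2 − v_a = 4367 m/s.
= 4.367 km/s.

Δv ≈ 4.37 km/s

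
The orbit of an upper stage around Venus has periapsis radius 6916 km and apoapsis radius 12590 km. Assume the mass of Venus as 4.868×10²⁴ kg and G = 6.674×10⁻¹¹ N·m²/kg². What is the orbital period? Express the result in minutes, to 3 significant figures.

T ≈ 177 minutes

μ = GM = 6.674×10⁻¹¹ × 4.868×10²⁴ = 3.249×10¹⁴ m³/s².
Semi-major axis a = (r_p + r_a)/2 = (6916.0 + 12590)/2 = 9753.0 km = 9.753×10⁶ m.
By Kepler's third law T = 2π√(a³/μ) = 2π × 1.690×10³ = 1.062×10⁴ s.
= 177.0 minutes.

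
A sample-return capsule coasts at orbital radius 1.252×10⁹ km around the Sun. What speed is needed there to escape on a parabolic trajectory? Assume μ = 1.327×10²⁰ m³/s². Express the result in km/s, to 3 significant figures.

r = 1.252×10⁹ km = 1.252×10¹² m.
Escape speed v_esc = √(2μ/r) = √(2 × 1.327×10²⁰ / 1.252×10¹²) = √(2.120×10⁸) = 14560 m/s.
= 14.56 km/s.

v_esc ≈ 14.6 km/s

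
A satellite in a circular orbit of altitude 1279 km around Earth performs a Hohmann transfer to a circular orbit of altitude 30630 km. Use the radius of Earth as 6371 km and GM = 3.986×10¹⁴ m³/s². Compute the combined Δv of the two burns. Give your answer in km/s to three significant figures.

Δv_total ≈ 3.44 km/s

r₁ = 6371 + 1279 = 7650.0 km = 7.6500×10⁶ m.
r₂ = 6371 + 30630 = 37001 km = 3.7001×10⁷ m.
Transfer ellipse a_t = (r₁ + r₂)/2 = 2.233×10⁷ m.
At r₁: circular v_c1 = √(μ/r₁) = 7218 m/s; transfer-perigee v_p = √[μ(2/r₁ − 1/a_t)] = 9293 m/s.
Δv₁ = v_p − v_c1 = 2074 m/s.
At r₂: circular v_c2 = √(μ/r₂) = 3282 m/s; transfer-apogee v_a = √[μ(2/r₂ − 1/a_t)] = 1921 m/s.
Δv₂ = v_c2 − v_a = 1361 m/s.
Total Δv = Δv₁ + Δv₂ = 3435 m/s = 3.435 km/s.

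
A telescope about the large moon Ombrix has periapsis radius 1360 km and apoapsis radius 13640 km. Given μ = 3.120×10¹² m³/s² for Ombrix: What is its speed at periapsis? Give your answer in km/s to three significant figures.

Semi-major axis a = (r_p + r_a)/2 = 7500.0 km = 7.500×10⁶ m.
Vis-viva: v² = μ(2/r − 1/a) = 3.120×10¹² × (1.471×10⁻⁶ − 1.333×10⁻⁷) = 4.172×10⁶ m²/s².
v = 2043 m/s = 2.043 km/s.

v ≈ 2.04 km/s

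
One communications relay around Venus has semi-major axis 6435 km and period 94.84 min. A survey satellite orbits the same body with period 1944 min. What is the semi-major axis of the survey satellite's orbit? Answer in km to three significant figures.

a₂ ≈ 48200 km

Kepler's third law: a³ ∝ T², so a₂ = a₁ (T₂/T₁)^(2/3).
T₂/T₁ = 20.50, (T₂/T₁)^(2/3) = 7.490.
a₂ = 6435 × 7.490 = 48200 km.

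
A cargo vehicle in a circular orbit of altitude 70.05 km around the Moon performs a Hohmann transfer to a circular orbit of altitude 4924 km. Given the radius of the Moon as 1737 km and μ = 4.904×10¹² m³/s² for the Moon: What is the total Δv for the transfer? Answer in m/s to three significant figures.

Δv_total ≈ 716 m/s

r₁ = 1737 + 70.05 = 1807.0 km = 1.8070×10⁶ m.
r₂ = 1737 + 4924 = 6661.0 km = 6.6610×10⁶ m.
Transfer ellipse a_t = (r₁ + r₂)/2 = 4.234×10⁶ m.
At r₁: circular v_c1 = √(μ/r₁) = 1647 m/s; transfer-perilune v_p = √[μ(2/r₁ − 1/a_t)] = 2066 m/s.
Δv₁ = v_p − v_c1 = 418.9 m/s.
At r₂: circular v_c2 = √(μ/r₂) = 858.0 m/s; transfer-apolune v_a = √[μ(2/r₂ − 1/a_t)] = 560.5 m/s.
Δv₂ = v_c2 − v_a = 297.5 m/s.
Total Δv = Δv₁ + Δv₂ = 716.4 m/s.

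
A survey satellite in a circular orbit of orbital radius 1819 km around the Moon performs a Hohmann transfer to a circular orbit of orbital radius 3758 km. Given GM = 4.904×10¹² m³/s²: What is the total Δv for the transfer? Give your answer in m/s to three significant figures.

r₁ = 1819 km = 1.819×10⁶ m.
r₂ = 3758 km = 3.758×10⁶ m.
Transfer ellipse a_t = (r₁ + r₂)/2 = 2.788×10⁶ m.
At r₁: circular v_c1 = √(μ/r₁) = 1642 m/s; transfer-perilune v_p = √[μ(2/r₁ − 1/a_t)] = 1906 m/s.
Δv₁ = v_p − v_c1 = 264.2 m/s.
At r₂: circular v_c2 = √(μ/r₂) = 1142 m/s; transfer-apolune v_a = √[μ(2/r₂ − 1/a_t)] = 922.6 m/s.
Δv₂ = v_c2 − v_a = 219.7 m/s.
Total Δv = Δv₁ + Δv₂ = 483.9 m/s.

Δv_total ≈ 484 m/s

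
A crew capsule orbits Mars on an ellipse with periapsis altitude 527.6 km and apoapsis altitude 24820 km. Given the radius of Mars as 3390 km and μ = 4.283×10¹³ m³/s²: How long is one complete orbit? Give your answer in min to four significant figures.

T ≈ 1030 min

r_p = 3390 + 527.6 = 3917.6 km = 3.9176×10⁶ m.
r_a = 3390 + 24820 = 28210 km = 2.8210×10⁷ m.
Semi-major axis a = (r_p + r_a)/2 = (3917.6 + 28210)/2 = 16064 km = 1.606×10⁷ m.
By Kepler's third law T = 2π√(a³/μ) = 2π × 9.838×10³ = 6.181×10⁴ s.
= 1030 min.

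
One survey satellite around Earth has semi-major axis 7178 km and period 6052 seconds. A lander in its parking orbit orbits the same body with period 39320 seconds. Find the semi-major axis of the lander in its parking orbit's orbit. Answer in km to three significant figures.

a₂ ≈ 25000 km

Kepler's third law: a³ ∝ T², so a₂ = a₁ (T₂/T₁)^(2/3).
T₂/T₁ = 6.497, (T₂/T₁)^(2/3) = 3.482.
a₂ = 7178 × 3.482 = 24990 km.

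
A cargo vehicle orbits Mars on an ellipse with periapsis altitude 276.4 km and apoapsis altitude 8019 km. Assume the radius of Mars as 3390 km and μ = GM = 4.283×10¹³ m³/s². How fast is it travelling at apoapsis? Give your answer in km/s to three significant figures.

v ≈ 1.35 km/s

r_p = 3390 + 276.4 = 3666.4 km = 3.6664×10⁶ m.
r_a = 3390 + 8019 = 11409 km = 1.1409×10⁷ m.
Semi-major axis a = (r_p + r_a)/2 = 7537.7 km = 7.538×10⁶ m.
Vis-viva: v² = μ(2/r − 1/a) = 4.283×10¹³ × (1.753×10⁻⁷ − 1.327×10⁻⁷) = 1.826×10⁶ m²/s².
v = 1351 m/s = 1.351 km/s.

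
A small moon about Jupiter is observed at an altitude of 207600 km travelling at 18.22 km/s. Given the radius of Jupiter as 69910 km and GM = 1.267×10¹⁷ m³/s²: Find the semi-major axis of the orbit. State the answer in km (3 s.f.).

r = 69910 + 207600 = 2.7751×10⁵ km = 2.775×10⁸ m.
Specific orbital energy ε = v²/2 − μ/r = (18220)²/2 − 1.267×10¹⁷/2.775×10⁸ = -2.906×10⁸ J/kg.
Since ε = −μ/(2a), a = −μ/(2ε) = 2.180×10⁸ m = 2.1802×10⁵ km.

a ≈ 2.18×10⁵ km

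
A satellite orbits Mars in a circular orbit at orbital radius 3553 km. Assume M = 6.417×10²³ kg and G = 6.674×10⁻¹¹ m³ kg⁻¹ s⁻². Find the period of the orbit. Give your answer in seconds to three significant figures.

μ = GM = 6.674×10⁻¹¹ × 6.417×10²³ = 4.283×10¹³ m³/s².
r = 3553 km = 3.553×10⁶ m.
Kepler's third law: T = 2π√(r³/μ) = 2π√((3.553×10⁶)³ / 4.283×10¹³).
r³/μ = 1.047×10⁶ s², so T = 2π × 1.023×10³ = 6.430×10³ s.

T ≈ 6430 seconds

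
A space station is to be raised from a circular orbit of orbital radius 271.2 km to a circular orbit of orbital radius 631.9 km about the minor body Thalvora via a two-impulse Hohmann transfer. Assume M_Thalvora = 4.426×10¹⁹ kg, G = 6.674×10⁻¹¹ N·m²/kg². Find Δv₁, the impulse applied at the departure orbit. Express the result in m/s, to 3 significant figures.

Δv ≈ 19.1 m/s

μ = GM = 6.674×10⁻¹¹ × 4.426×10¹⁹ = 2.954×10⁹ m³/s².
r₁ = 271.2 km = 2.712×10⁵ m.
r₂ = 631.9 km = 6.319×10⁵ m.
Transfer ellipse a_t = (r₁ + r₂)/2 = 4.516×10⁵ m.
At r₁: circular v_c1 = √(μ/r₁) = 104.4 m/s; transfer-periapsis v_p = √[μ(2/r₁ − 1/a_t)] = 123.5 m/s.
Δv₁ = v_p − v_c1 = 19.09 m/s.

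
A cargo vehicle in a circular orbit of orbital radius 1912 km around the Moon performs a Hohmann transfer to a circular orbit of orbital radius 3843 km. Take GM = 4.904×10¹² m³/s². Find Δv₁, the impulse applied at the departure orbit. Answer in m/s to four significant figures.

Δv ≈ 249.3 m/s

r₁ = 1912 km = 1.912×10⁶ m.
r₂ = 3843 km = 3.843×10⁶ m.
Transfer ellipse a_t = (r₁ + r₂)/2 = 2.878×10⁶ m.
At r₁: circular v_c1 = √(μ/r₁) = 1602 m/s; transfer-perilune v_p = √[μ(2/r₁ − 1/a_t)] = 1851 m/s.
Δv₁ = v_p − v_c1 = 249.3 m/s.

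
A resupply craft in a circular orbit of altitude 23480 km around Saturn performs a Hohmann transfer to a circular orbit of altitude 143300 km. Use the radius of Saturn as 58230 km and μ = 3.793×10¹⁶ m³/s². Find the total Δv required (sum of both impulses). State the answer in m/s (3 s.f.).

Δv_total ≈ 7450 m/s

r₁ = 58230 + 23480 = 81710 km = 8.1710×10⁷ m.
r₂ = 58230 + 143300 = 201530 km = 2.0153×10⁸ m.
Transfer ellipse a_t = (r₁ + r₂)/2 = 1.416×10⁸ m.
At r₁: circular v_c1 = √(μ/r₁) = 21550 m/s; transfer-perikrone v_p = √[μ(2/r₁ − 1/a_t)] = 25700 m/s.
Δv₁ = v_p − v_c1 = 4156 m/s.
At r₂: circular v_c2 = √(μ/r₂) = 13720 m/s; transfer-apokrone v_a = √[μ(2/r₂ − 1/a_t)] = 10420 m/s.
Δv₂ = v_c2 − v_a = 3298 m/s.
Total Δv = Δv₁ + Δv₂ = 7455 m/s.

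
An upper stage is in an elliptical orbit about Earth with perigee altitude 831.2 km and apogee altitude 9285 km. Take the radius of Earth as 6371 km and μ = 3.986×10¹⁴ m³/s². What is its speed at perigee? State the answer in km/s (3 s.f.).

r_p = 6371 + 831.2 = 7202.2 km = 7.2022×10⁶ m.
r_a = 6371 + 9285 = 15656 km = 1.5656×10⁷ m.
Semi-major axis a = (r_p + r_a)/2 = 11429 km = 1.143×10⁷ m.
Vis-viva: v² = μ(2/r − 1/a) = 3.986×10¹⁴ × (2.777×10⁻⁷ − 8.750×10⁻⁸) = 7.581×10⁷ m²/s².
v = 8707 m/s = 8.707 km/s.

v ≈ 8.71 km/s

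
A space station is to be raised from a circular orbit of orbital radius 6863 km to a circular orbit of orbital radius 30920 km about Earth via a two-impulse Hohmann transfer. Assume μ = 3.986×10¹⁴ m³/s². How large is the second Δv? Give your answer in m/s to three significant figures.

r₁ = 6863 km = 6.863×10⁶ m.
r₂ = 30920 km = 3.092×10⁷ m.
Transfer ellipse a_t = (r₁ + r₂)/2 = 1.889×10⁷ m.
At r₁: circular v_c1 = √(μ/r₁) = 7621 m/s; transfer-perigee v_p = √[μ(2/r₁ − 1/a_t)] = 9750 m/s.
At r₂: circular v_c2 = √(μ/r₂) = 3590 m/s; transfer-apogee v_a = √[μ(2/r₂ − 1/a_t)] = 2164 m/s.
Δv₂ = v_c2 − v_a = 1426 m/s.

Δv ≈ 1430 m/s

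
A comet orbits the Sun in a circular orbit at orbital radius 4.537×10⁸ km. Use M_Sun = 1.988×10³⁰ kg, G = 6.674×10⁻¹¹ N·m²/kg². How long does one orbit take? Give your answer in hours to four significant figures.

T ≈ 46310 hours

μ = GM = 6.674×10⁻¹¹ × 1.988×10³⁰ = 1.327×10²⁰ m³/s².
r = 4.537×10⁸ km = 4.537×10¹¹ m.
Kepler's third law: T = 2π√(r³/μ) = 2π√((4.537×10¹¹)³ / 1.327×10²⁰).
r³/μ = 7.039×10¹⁴ s², so T = 2π × 2.653×10⁷ = 1.667×10⁸ s.
Converting: 1.667×10⁸ s ÷ 3600 = 46310 hours.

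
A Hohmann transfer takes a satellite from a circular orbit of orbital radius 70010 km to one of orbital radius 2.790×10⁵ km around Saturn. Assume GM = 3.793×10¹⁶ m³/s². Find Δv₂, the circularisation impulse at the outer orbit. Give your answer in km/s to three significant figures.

r₁ = 70010 km = 7.001×10⁷ m.
r₂ = 2.790×10⁵ km = 2.790×10⁸ m.
Transfer ellipse a_t = (r₁ + r₂)/2 = 1.745×10⁸ m.
At r₁: circular v_c1 = √(μ/r₁) = 23280 m/s; transfer-perikrone v_p = √[μ(2/r₁ − 1/a_t)] = 29430 m/s.
At r₂: circular v_c2 = √(μ/r₂) = 11660 m/s; transfer-apokrone v_a = √[μ(2/r₂ − 1/a_t)] = 7385 m/s.
Δv₂ = v_c2 − v_a = 4274 m/s.
= 4.274 km/s.

Δv ≈ 4.27 km/s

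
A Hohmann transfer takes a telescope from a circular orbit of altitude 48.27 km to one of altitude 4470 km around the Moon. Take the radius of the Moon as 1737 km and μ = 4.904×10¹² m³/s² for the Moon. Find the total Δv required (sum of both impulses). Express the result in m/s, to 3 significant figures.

Δv_total ≈ 703 m/s

r₁ = 1737 + 48.27 = 1785.3 km = 1.7853×10⁶ m.
r₂ = 1737 + 4470 = 6207.0 km = 6.2070×10⁶ m.
Transfer ellipse a_t = (r₁ + r₂)/2 = 3.996×10⁶ m.
At r₁: circular v_c1 = √(μ/r₁) = 1657 m/s; transfer-perilune v_p = √[μ(2/r₁ − 1/a_t)] = 2066 m/s.
Δv₁ = v_p − v_c1 = 408.2 m/s.
At r₂: circular v_c2 = √(μ/r₂) = 888.9 m/s; transfer-apolune v_a = √[μ(2/r₂ − 1/a_t)] = 594.1 m/s.
Δv₂ = v_c2 − v_a = 294.8 m/s.
Total Δv = Δv₁ + Δv₂ = 703.0 m/s.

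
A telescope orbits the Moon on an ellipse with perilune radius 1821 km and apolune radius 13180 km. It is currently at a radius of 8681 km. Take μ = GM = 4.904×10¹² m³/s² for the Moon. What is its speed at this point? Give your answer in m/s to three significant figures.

Semi-major axis a = (r_p + r_a)/2 = 7500.5 km = 7.500×10⁶ m.
Vis-viva: v² = μ(2/r − 1/a) = 4.904×10¹² × (2.304×10⁻⁷ − 1.333×10⁻⁷) = 4.760×10⁵ m²/s².
v = 689.9 m/s.

v ≈ 690 m/s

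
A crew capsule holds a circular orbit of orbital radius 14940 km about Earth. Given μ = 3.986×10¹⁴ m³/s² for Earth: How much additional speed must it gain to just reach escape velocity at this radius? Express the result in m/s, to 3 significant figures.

r = 14940 km = 1.494×10⁷ m.
Circular speed v_c = √(μ/r) = 5165 m/s.
Escape speed v_esc = √(2μ/r) = √2 × v_c = 7305 m/s.
Δv = v_esc − v_c = 2140 m/s.

Δv ≈ 2140 m/s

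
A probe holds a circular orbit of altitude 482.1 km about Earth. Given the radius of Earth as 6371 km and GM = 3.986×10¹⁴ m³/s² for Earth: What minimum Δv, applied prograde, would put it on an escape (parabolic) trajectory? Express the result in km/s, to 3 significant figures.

r = 6371 + 482.1 = 6853.1 km = 6.8531×10⁶ m.
Circular speed v_c = √(μ/r) = 7626 m/s.
Escape speed v_esc = √(2μ/r) = √2 × v_c = 10790 m/s.
Δv = v_esc − v_c = 3159 m/s = 3.159 km/s.

Δv ≈ 3.16 km/s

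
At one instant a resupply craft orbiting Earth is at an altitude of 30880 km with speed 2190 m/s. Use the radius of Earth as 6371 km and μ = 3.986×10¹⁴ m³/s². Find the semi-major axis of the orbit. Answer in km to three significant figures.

r = 6371 + 30880 = 37251 km = 3.725×10⁷ m.
Specific orbital energy ε = v²/2 − μ/r = (2190)²/2 − 3.986×10¹⁴/3.725×10⁷ = -8.302×10⁶ J/kg.
Since ε = −μ/(2a), a = −μ/(2ε) = 2.401×10⁷ m = 24005 km.

a ≈ 24000 km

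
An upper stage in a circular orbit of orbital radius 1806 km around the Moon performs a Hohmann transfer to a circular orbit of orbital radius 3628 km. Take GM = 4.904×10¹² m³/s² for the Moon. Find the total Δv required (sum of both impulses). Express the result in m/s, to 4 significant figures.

Δv_total ≈ 471.1 m/s

r₁ = 1806 km = 1.806×10⁶ m.
r₂ = 3628 km = 3.628×10⁶ m.
Transfer ellipse a_t = (r₁ + r₂)/2 = 2.717×10⁶ m.
At r₁: circular v_c1 = √(μ/r₁) = 1648 m/s; transfer-perilune v_p = √[μ(2/r₁ − 1/a_t)] = 1904 m/s.
Δv₁ = v_p − v_c1 = 256.3 m/s.
At r₂: circular v_c2 = √(μ/r₂) = 1163 m/s; transfer-apolune v_a = √[μ(2/r₂ − 1/a_t)] = 947.9 m/s.
Δv₂ = v_c2 − v_a = 214.7 m/s.
Total Δv = Δv₁ + Δv₂ = 471.1 m/s.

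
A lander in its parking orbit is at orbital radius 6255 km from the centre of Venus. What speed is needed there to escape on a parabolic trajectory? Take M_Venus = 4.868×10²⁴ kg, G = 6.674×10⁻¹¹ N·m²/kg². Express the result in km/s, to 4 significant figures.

μ = GM = 6.674×10⁻¹¹ × 4.868×10²⁴ = 3.249×10¹⁴ m³/s².
r = 6255 km = 6.255×10⁶ m.
Escape speed v_esc = √(2μ/r) = √(2 × 3.249×10¹⁴ / 6.255×10⁶) = √(1.039×10⁸) = 10190 m/s.
= 10.19 km/s.

v_esc ≈ 10.19 km/s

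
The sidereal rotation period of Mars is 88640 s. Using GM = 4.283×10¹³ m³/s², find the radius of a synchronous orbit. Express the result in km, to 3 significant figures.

A synchronous orbit has period T, so by Kepler's third law a = (μT²/4π²)^(1/3).
μT²/4π² = 4.283×10¹³ × (8.864×10⁴)² / 39.48 = 8.524×10²¹ m³.
a = 2.043×10⁷ m = 20428 km.

r_sync ≈ 20400 km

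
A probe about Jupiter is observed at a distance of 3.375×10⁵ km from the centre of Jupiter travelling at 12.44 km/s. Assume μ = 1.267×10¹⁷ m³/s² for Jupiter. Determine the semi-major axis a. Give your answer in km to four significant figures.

r = 3.375×10⁸ m.
Specific orbital energy ε = v²/2 − μ/r = (12440)²/2 − 1.267×10¹⁷/3.375×10⁸ = -2.980×10⁸ J/kg.
Since ε = −μ/(2a), a = −μ/(2ε) = 2.126×10⁸ m = 2.1256×10⁵ km.

a ≈ 2.126×10⁵ km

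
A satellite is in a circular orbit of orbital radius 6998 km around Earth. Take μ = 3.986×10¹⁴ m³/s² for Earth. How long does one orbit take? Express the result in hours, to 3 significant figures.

r = 6998 km = 6.998×10⁶ m.
Kepler's third law: T = 2π√(r³/μ) = 2π√((6.998×10⁶)³ / 3.986×10¹⁴).
r³/μ = 8.598×10⁵ s², so T = 2π × 9.272×10² = 5.826×10³ s.
Converting: 5.826×10³ s ÷ 3600 = 1.618 hours.

T ≈ 1.62 hours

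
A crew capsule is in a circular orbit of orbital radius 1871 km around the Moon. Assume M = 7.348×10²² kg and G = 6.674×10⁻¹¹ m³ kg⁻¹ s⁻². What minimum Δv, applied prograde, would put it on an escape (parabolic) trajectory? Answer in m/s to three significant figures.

Δv ≈ 671 m/s

μ = GM = 6.674×10⁻¹¹ × 7.348×10²² = 4.904×10¹² m³/s².
r = 1871 km = 1.871×10⁶ m.
Circular speed v_c = √(μ/r) = 1619 m/s.
Escape speed v_esc = √(2μ/r) = √2 × v_c = 2290 m/s.
Δv = v_esc − v_c = 670.6 m/s.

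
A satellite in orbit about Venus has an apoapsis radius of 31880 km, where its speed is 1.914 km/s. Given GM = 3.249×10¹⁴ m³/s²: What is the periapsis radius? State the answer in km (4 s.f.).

periapsis radius ≈ 6985 km

r_a = 3.188×10⁷ m.
Specific energy ε = v²/2 − μ/r = -8.360×10⁶ J/kg, so a = −μ/(2ε) = 1.943×10⁷ m.
The apsides satisfy r_p + r_a = 2a, so the periapsis radius is 2a − r_a = 6.985×10⁶ m = 6985.3 km.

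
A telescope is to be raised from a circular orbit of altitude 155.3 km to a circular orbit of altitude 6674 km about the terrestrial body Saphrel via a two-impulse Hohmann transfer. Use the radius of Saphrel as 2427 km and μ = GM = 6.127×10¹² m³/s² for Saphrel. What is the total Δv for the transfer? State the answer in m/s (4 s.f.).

r₁ = 2427 + 155.3 = 2582.3 km = 2.5823×10⁶ m.
r₂ = 2427 + 6674 = 9101.0 km = 9.1010×10⁶ m.
Transfer ellipse a_t = (r₁ + r₂)/2 = 5.842×10⁶ m.
At r₁: circular v_c1 = √(μ/r₁) = 1540 m/s; transfer-periapsis v_p = √[μ(2/r₁ − 1/a_t)] = 1923 m/s.
Δv₁ = v_p − v_c1 = 382.3 m/s.
At r₂: circular v_c2 = √(μ/r₂) = 820.5 m/s; transfer-apoapsis v_a = √[μ(2/r₂ − 1/a_t)] = 545.5 m/s.
Δv₂ = v_c2 − v_a = 275.0 m/s.
Total Δv = Δv₁ + Δv₂ = 657.3 m/s.

Δv_total ≈ 657.3 m/s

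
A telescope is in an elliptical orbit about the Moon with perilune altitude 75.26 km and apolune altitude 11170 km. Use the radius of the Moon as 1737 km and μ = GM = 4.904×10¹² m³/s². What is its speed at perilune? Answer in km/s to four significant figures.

r_p = 1737 + 75.26 = 1812.3 km = 1.8123×10⁶ m.
r_a = 1737 + 11170 = 12907 km = 1.2907×10⁷ m.
Semi-major axis a = (r_p + r_a)/2 = 7359.6 km = 7.360×10⁶ m.
Vis-viva: v² = μ(2/r − 1/a) = 4.904×10¹² × (1.104×10⁻⁶ − 1.359×10⁻⁷) = 4.746×10⁶ m²/s².
v = 2178 m/s = 2.178 km/s.

v ≈ 2.178 km/s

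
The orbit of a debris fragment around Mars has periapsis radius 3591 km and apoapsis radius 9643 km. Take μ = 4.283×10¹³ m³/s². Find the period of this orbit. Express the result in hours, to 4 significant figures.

Semi-major axis a = (r_p + r_a)/2 = (3591.0 + 9643.0)/2 = 6617.0 km = 6.617×10⁶ m.
By Kepler's third law T = 2π√(a³/μ) = 2π × 2.601×10³ = 1.634×10⁴ s.
= 4.539 hours.

T ≈ 4.539 hours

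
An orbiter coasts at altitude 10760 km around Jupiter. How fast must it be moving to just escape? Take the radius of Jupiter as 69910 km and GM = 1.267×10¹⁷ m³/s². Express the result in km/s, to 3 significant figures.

r = 69910 + 10760 = 80670 km = 8.0670×10⁷ m.
Escape speed v_esc = √(2μ/r) = √(2 × 1.267×10¹⁷ / 8.067×10⁷) = √(3.141×10⁹) = 56050 m/s.
= 56.05 km/s.

v_esc ≈ 56.0 km/s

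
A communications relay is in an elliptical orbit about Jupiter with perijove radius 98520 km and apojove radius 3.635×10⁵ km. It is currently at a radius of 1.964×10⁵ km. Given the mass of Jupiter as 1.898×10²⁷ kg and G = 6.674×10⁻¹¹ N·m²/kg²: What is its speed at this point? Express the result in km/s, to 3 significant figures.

v ≈ 27.2 km/s

μ = GM = 6.674×10⁻¹¹ × 1.898×10²⁷ = 1.267×10¹⁷ m³/s².
Semi-major axis a = (r_p + r_a)/2 = 2.3101×10⁵ km = 2.310×10⁸ m.
Vis-viva: v² = μ(2/r − 1/a) = 1.267×10¹⁷ × (1.018×10⁻⁸ − 4.329×10⁻⁹) = 7.416×10⁸ m²/s².
v = 27230 m/s = 27.23 km/s.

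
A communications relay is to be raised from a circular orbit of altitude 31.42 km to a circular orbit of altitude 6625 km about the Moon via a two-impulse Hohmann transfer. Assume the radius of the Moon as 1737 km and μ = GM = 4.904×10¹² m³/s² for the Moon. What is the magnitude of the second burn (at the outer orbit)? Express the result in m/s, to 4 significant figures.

r₁ = 1737 + 31.42 = 1768.4 km = 1.7684×10⁶ m.
r₂ = 1737 + 6625 = 8362.0 km = 8.3620×10⁶ m.
Transfer ellipse a_t = (r₁ + r₂)/2 = 5.065×10⁶ m.
At r₁: circular v_c1 = √(μ/r₁) = 1665 m/s; transfer-perilune v_p = √[μ(2/r₁ − 1/a_t)] = 2140 m/s.
At r₂: circular v_c2 = √(μ/r₂) = 765.8 m/s; transfer-apolune v_a = √[μ(2/r₂ − 1/a_t)] = 452.5 m/s.
Δv₂ = v_c2 − v_a = 313.3 m/s.

Δv ≈ 313.3 m/s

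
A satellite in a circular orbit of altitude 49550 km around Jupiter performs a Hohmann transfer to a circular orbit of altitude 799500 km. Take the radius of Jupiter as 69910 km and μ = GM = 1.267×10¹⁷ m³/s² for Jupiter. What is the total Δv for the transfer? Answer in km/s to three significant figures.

Δv_total ≈ 16.8 km/s

r₁ = 69910 + 49550 = 119460 km = 1.1946×10⁸ m.
r₂ = 69910 + 799500 = 869410 km = 8.6941×10⁸ m.
Transfer ellipse a_t = (r₁ + r₂)/2 = 4.944×10⁸ m.
At r₁: circular v_c1 = √(μ/r₁) = 32570 m/s; transfer-perijove v_p = √[μ(2/r₁ − 1/a_t)] = 43190 m/s.
Δv₁ = v_p − v_c1 = 10620 m/s.
At r₂: circular v_c2 = √(μ/r₂) = 12070 m/s; transfer-apojove v_a = √[μ(2/r₂ − 1/a_t)] = 5934 m/s.
Δv₂ = v_c2 − v_a = 6138 m/s.
Total Δv = Δv₁ + Δv₂ = 16760 m/s = 16.76 km/s.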